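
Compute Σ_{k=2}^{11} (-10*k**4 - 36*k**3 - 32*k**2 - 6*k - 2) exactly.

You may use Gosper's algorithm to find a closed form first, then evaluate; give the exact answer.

Σ = -573080

r(k) = (5*k**4 + 38*k**3 + 100*k**2 + 109*k + 43)/(5*k**4 + 18*k**3 + 16*k**2 + 3*k + 1) after simplifying.
Factor: A=1; B=1; C=k**4 + 18*k**3/5 + 16*k**2/5 + 3*k/5 + 1/5.
Need (1)·f(k+1) − (1)·f(k) = k**4 + 18*k**3/5 + 16*k**2/5 + 3*k/5 + 1/5.
deg f ≤ 5 (via 0,0,4).
Solving with deg f ≤ 5: f(k) = k*(k**4 + 2*k**3 - 2*k**2 - 2*k + 2)/5.
So s_k = (B(k−1)f/C)·t_k = (k*(k**4 + 2*k**3 - 2*k**2 - 2*k + 2)/(5*k**4 + 18*k**3 + 16*k**2 + 3*k + 1))·t_k = 2*k*(-k**4 - 2*k**3 + 2*k**2 + 2*k - 2).
s_(k+1) − s_k = -10*k**4 - 36*k**3 - 32*k**2 - 6*k - 2 = t_k.
Σ_(k=2)^(11) t_k = s_(12) − s_(2) = -573168 − (-88) = -573080.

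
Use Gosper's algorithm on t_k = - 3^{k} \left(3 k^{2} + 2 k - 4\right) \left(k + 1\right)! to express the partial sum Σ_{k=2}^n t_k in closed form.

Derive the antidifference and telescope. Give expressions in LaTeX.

S(n) = - 3^{n + 1} \left(n - 1\right) \left(n + 2\right)!

Ratio r(k) = 3*(3*k**3 + 14*k**2 + 17*k + 2)/(3*k**2 + 2*k - 4).
So A=3*k + 6 and B=1, with C=k**2 + 2*k/3 - 4/3.
Set up (3*k + 6)·f(k+1) − (1)·f(k) − (k**2 + 2*k/3 - 4/3) = 0.
deg f ≤ 1 (via 1,0,2).
Solving with deg f ≤ 1: f(k) = (k - 2)/3.
Certificate R = B(k−1)f/C = (k - 2)/(3*k**2 + 2*k - 4) gives s_k = -3**k*(k - 2)*factorial(k + 1).
Check: Δs_k = -3**k*(3*k**2 + 2*k - 4)*factorial(k + 1). ✓
Evaluate: s_(n+1) = -3**(n + 1)*(n - 1)*factorial(n + 2); subtract s_(2) = 0 ⇒ S(n) = -3**(n + 1)*(n - 1)*factorial(n + 2).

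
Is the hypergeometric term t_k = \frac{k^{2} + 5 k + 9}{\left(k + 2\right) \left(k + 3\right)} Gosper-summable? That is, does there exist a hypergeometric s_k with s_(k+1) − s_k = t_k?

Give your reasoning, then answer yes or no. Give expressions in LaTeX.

Yes. s_k = \frac{k \left(2 k + 7\right)}{2 \left(k + 2\right)}.

The ratio is (k + 2)*(5*k + (k + 1)**2 + 14)/((k + 4)*(k**2 + 5*k + 9)).
A = k + 2, B = k + 4, C = k**2 + 5*k + 9.
Set up (k + 2)·f(k+1) − (k + 3)·f(k) − (k**2 + 5*k + 9) = 0.
Bound: deg f ≤ 2.
Coefficient equations give f(k) = k*(2*k + 7)/2.
So s_k = (B(k−1)f/C)·t_k = (k*(k + 3)*(2*k + 7)/(2*(k**2 + 5*k + 9)))·t_k = k*(2*k + 7)/(2*(k + 2)).
s_(k+1) − s_k = (k**2 + 5*k + 9)/(k**2 + 5*k + 6) = t_k.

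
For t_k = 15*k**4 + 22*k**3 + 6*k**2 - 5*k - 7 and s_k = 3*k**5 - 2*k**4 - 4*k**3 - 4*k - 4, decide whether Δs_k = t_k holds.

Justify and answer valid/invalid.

Valid — Δs_k = t_k.

s_(k+1) = -4*k + 3*(k + 1)**5 - 2*(k + 1)**4 - 4*(k + 1)**3 - 8
s_(k+1) − s_k = 15*k**4 + 22*k**3 + 6*k**2 - 5*k - 7
(s_(k+1) − s_k) − t_k = 0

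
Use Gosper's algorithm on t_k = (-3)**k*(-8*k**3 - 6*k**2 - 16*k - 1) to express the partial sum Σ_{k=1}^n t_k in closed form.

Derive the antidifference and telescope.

Ratio r(k) = 3*(-8*k**3 - 30*k**2 - 52*k - 31)/(8*k**3 + 6*k**2 + 16*k + 1).
Normal form (A,B,C) = (-3, 1, k**3 + 3*k**2/4 + 2*k + 1/8).
Need (-3)·f(k+1) − (1)·f(k) = k**3 + 3*k**2/4 + 2*k + 1/8.
deg f ≤ 3 (via 0,0,3).
Solving with deg f ≤ 3: f(k) = -(2*k**3 - 3*k**2 + 4*k - 2)/8.
Then R = B(k−1)f/C = -(2*k**3 - 3*k**2 + 4*k - 2)/(8*k**3 + 6*k**2 + 16*k + 1), so s_k = R(k)·t_k = (-3)**k*(2*k**3 - 3*k**2 + 4*k - 2).
s_(k+1) − s_k = (-3)**k*(-8*k**3 - 6*k**2 - 16*k - 1) = t_k.
Σ_(k=1)^n t_k = s_(n+1) − s_(1) = ((-3)**(n + 1)*(2*n**3 + 3*n**2 + 4*n + 1)) − (-3), i.e. -6*(-3)**n*n**3 - 9*(-3)**n*n**2 - 12*(-3)**n*n - 3*(-3)**n + 3.

S(n) = -6*(-3)**n*n**3 - 9*(-3)**n*n**2 - 12*(-3)**n*n - 3*(-3)**n + 3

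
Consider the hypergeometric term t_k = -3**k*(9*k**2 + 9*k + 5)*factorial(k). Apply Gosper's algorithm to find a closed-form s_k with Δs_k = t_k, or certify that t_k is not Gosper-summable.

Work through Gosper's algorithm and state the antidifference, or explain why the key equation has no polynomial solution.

s_k = -3**k*(3*k - 2)*factorial(k)

t_(k+1)/t_k = 3*(9*k**3 + 36*k**2 + 50*k + 23)/(9*k**2 + 9*k + 5).
So A=3*k + 3 and B=1, with C=k**2 + k + 5/9.
Solve (3*k + 3)·f(k+1) − (1)·f(k) = k**2 + k + 5/9.
From deg A=1, deg B=0, deg C=2: d=1.
Coefficient equations give f(k) = (3*k - 2)/9.
Certificate R = B(k−1)f/C = (3*k - 2)/(9*k**2 + 9*k + 5) gives s_k = -3**k*(3*k - 2)*factorial(k).
s_(k+1) − s_k = -3**k*(9*k**2 + 9*k + 5)*factorial(k) = t_k.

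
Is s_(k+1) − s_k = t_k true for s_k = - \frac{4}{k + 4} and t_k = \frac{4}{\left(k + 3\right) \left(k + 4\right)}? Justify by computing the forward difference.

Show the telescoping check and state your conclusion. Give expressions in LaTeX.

Invalid: residual - \frac{8}{k^{3} + 12 k^{2} + 47 k + 60} ≠ 0.

s_(k+1) = -4/(k + 5)
s_(k+1) − s_k = 4/((k + 4)*(k + 5))
(s_(k+1) − s_k) − t_k = -8/(k**3 + 12*k**2 + 47*k + 60)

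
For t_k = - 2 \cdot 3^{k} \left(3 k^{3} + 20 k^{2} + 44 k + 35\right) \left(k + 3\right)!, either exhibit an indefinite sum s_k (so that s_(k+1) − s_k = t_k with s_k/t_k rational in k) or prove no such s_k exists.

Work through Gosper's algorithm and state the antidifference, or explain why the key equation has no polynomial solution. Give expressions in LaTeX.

s_k = - 2 \cdot 3^{k} \left(k^{2} + k + 1\right) \left(k + 3\right)!

Ratio r(k) = 3*(3*k**4 + 41*k**3 + 209*k**2 + 474*k + 408)/(3*k**3 + 20*k**2 + 44*k + 35).
Factor: A=3*k + 12; B=1; C=k**3 + 20*k**2/3 + 44*k/3 + 35/3.
Solve (3*k + 12)·f(k+1) − (1)·f(k) = k**3 + 20*k**2/3 + 44*k/3 + 35/3.
d = 2 from the (1,0,3) case.
Match coefficients ⇒ f(k) = (k**2 + k + 1)/3.
Certificate R = B(k−1)f/C = (k**2 + k + 1)/(3*k**3 + 20*k**2 + 44*k + 35) gives s_k = -2*3**k*(k**2 + k + 1)*factorial(k + 3).
s_(k+1) − s_k = -2*3**k*(3*k**3 + 20*k**2 + 44*k + 35)*factorial(k + 3) = t_k.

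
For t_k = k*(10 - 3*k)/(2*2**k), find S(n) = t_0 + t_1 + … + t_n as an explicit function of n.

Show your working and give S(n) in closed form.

t_(k+1)/t_k = (k + 1)*(3*k - 7)/(2*k*(3*k - 10)).
Gosper form: A/B · C(k+1)/C(k) with A=1/2, B=1, C=k**2 - 10*k/3.
Set up (1/2)·f(k+1) − (1)·f(k) − (k**2 - 10*k/3) = 0.
Bound: deg f ≤ 2.
Match coefficients ⇒ f(k) = -2*(3*k**2 - 4*k - 1)/3.
So s_k = (B(k−1)f/C)·t_k = (-2*(3*k**2 - 4*k - 1)/(k*(3*k - 10)))·t_k = (3*k**2 - 4*k - 1)/2**k.
Verify: k*(10 - 3*k)/(2*2**k) matches t_k.
s_(n+1) = 2**(-n - 1)*(3*n**2 + 2*n - 2) and s_(0) = -1, so S(n) = 2**(-n - 1)*(2**(n + 1) + 3*n**2 + 2*n - 2).

S(n) = 2**(-n - 1)*(2**(n + 1) + 3*n**2 + 2*n - 2)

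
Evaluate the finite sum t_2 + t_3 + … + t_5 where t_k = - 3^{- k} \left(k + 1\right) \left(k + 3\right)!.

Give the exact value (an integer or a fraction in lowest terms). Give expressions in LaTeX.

Σ = -4360/3

Ratio r(k) = (k + 2)*(k + 4)/(3*(k + 1)).
Factor: A=k/3 + 4/3; B=1; C=k + 1.
f must satisfy (k/3 + 4/3)·f(k+1) − (1)·f(k) = k + 1.
d = 0 from the (1,0,1) case.
Solving with deg f ≤ 0: f(k) = 3.
Then R = B(k−1)f/C = 3/(k + 1), so s_k = R(k)·t_k = -3**(1 - k)*factorial(k + 3).
s_(k+1) − s_k = -(k + 1)*factorial(k + 3)/3**k = t_k.
Telescoping: Σ = s_(6) − s_(2) = -4480/3 − (-40) = -4360/3.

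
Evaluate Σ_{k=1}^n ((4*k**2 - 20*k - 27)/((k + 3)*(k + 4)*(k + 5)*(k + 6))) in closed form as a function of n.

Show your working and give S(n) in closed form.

S(n) = n*(7*n**2 - 375*n - 922)/(120*(n**3 + 15*n**2 + 74*n + 120))

Step 1: r(k) = (4*k**3 - 79*k - 129)/(4*k**3 + 8*k**2 - 167*k - 189).
A = k + 3, B = k + 7, C = k**2 - 5*k - 27/4.
Need (k + 3)·f(k+1) − (k + 6)·f(k) = k**2 - 5*k - 27/4.
deg f ≤ 3 (via 1,1,2).
A polynomial solution: f(k) = -k*(k**2 + 252*k + 287)/240.
Then R = B(k−1)f/C = -k*(k + 6)*(k**2 + 252*k + 287)/(60*(4*k**2 - 20*k - 27)), so s_k = R(k)·t_k = k*(-k**2 - 252*k - 287)/(60*(k + 3)*(k + 4)*(k + 5)).
Verify: (4*k**2 - 20*k - 27)/(k**4 + 18*k**3 + 119*k**2 + 342*k + 360) matches t_k.
Evaluate: s_(n+1) = (-n**3 - 255*n**2 - 794*n - 540)/(60*(n**3 + 15*n**2 + 74*n + 120)); subtract s_(1) = -3/40 ⇒ S(n) = n*(7*n**2 - 375*n - 922)/(120*(n**3 + 15*n**2 + 74*n + 120)).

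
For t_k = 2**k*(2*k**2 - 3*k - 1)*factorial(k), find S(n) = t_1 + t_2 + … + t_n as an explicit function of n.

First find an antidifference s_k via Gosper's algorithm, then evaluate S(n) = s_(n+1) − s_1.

S(n) = 2*2**n*n**2*factorial(n) - 2*2**n*n*factorial(n) - 4*2**n*factorial(n) + 4

The ratio is 2*(2*k**3 + 3*k**2 - k - 2)/(2*k**2 - 3*k - 1).
Take A(k)=2*k + 2, B(k)=1, C(k)=k**2 - 3*k/2 - 1/2.
f must satisfy (2*k + 2)·f(k+1) − (1)·f(k) = k**2 - 3*k/2 - 1/2.
d = 1 from the (1,0,2) case.
A polynomial solution: f(k) = (k - 3)/2.
So s_k = (B(k−1)f/C)·t_k = ((k - 3)/(2*k**2 - 3*k - 1))·t_k = 2**k*(k - 3)*factorial(k).
Δs = 2**k*(2*k**2 - 3*k - 1)*factorial(k), as required.
Σ_(k=1)^n t_k = s_(n+1) − s_(1) = (2**(n + 1)*(n - 2)*factorial(n + 1)) − (-4), i.e. 2*2**n*n**2*factorial(n) - 2*2**n*n*factorial(n) - 4*2**n*factorial(n) + 4.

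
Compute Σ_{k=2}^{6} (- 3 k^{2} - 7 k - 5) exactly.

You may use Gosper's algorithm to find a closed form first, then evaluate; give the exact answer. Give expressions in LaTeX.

The ratio is (3*k**2 + 13*k + 15)/(3*k**2 + 7*k + 5).
Normal form (A,B,C) = (1, 1, k**2 + 7*k/3 + 5/3).
Solve (1)·f(k+1) − (1)·f(k) = k**2 + 7*k/3 + 5/3.
From deg A=0, deg B=0, deg C=2: d=3.
Match coefficients ⇒ f(k) = k*(k**2 + 2*k + 2)/3.
Get s_k = R·t_k = k*(-k**2 - 2*k - 2) with R(k) = B(k−1)f(k)/C(k) = k*(k**2 + 2*k + 2)/(3*k**2 + 7*k + 5).
Check: Δs_k = -3*k**2 - 7*k - 5. ✓
Telescoping: Σ = s_(7) − s_(2) = -455 − (-20) = -435.

Σ = -435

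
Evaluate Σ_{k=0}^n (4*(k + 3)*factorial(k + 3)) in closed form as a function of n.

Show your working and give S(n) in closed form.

Step 1: r(k) = (k + 4)**2/(k + 3).
Factor: A=k + 4; B=1; C=k + 3.
f must satisfy (k + 4)·f(k+1) − (1)·f(k) = k + 3.
deg f ≤ 0 (via 1,0,1).
Coefficient equations give f(k) = 1.
Then R = B(k−1)f/C = 1/(k + 3), so s_k = R(k)·t_k = 4*factorial(k + 3).
Check: Δs_k = 4*(k + 3)*factorial(k + 3). ✓
Telescope: S(n) = s_(n+1) − s_(0) = 4*factorial(n + 4) − (24) = 4*factorial(n + 4) - 24.

S(n) = 4*factorial(n + 4) - 24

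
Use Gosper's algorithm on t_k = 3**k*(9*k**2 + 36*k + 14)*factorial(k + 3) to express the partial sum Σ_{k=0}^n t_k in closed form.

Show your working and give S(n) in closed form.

Compute t_(k+1)/t_k: get 3*(9*k**3 + 90*k**2 + 275*k + 236)/(9*k**2 + 36*k + 14).
Normal form (A,B,C) = (3*k + 12, 1, k**2 + 4*k + 14/9).
Set up (3*k + 12)·f(k+1) − (1)·f(k) − (k**2 + 4*k + 14/9) = 0.
Degrees (1,0,2) ⇒ d ≤ 1.
Coefficient equations give f(k) = (3*k - 2)/9.
Then R = B(k−1)f/C = (3*k - 2)/(9*k**2 + 36*k + 14), so s_k = R(k)·t_k = 3**k*(3*k - 2)*factorial(k + 3).
s_(k+1) − s_k = 3**k*(9*k**2 + 36*k + 14)*factorial(k + 3) = t_k.
Σ_(k=0)^n t_k = s_(n+1) − s_(0) = (3**(n + 1)*(3*n + 1)*factorial(n + 4)) − (-12), i.e. 9*3**n*n*factorial(n + 4) + 3*3**n*factorial(n + 4) + 12.

S(n) = 9*3**n*n*factorial(n + 4) + 3*3**n*factorial(n + 4) + 12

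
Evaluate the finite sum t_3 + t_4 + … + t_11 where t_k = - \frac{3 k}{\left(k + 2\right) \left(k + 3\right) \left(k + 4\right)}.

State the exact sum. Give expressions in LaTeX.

The ratio is (k + 1)*(k + 2)/(k*(k + 5)).
Factor: A=k + 2; B=k + 5; C=k.
Need (k + 2)·f(k+1) − (k + 4)·f(k) = k.
deg f ≤ 2 (via 1,1,1).
A polynomial solution: f(k) = k*(k - 1)/6.
Then R = B(k−1)f/C = (k - 1)*(k + 4)/6, so s_k = R(k)·t_k = k*(1 - k)/(2*(k + 2)*(k + 3)).
Δs = -3*k/(k**3 + 9*k**2 + 26*k + 24), as required.
Telescoping: Σ = s_(12) − s_(3) = -11/35 − (-1/10) = -3/14.

Σ = -3/14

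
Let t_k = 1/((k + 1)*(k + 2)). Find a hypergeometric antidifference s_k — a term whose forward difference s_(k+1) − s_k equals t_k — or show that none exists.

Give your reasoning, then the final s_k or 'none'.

Step 1: r(k) = (k + 1)/(k + 3).
A = k + 1, B = k + 3, C = 1.
Need (k + 1)·f(k+1) − (k + 2)·f(k) = 1.
deg f ≤ 1 (via 1,1,0).
A polynomial solution: f(k) = k.
Then R = B(k−1)f/C = k*(k + 2), so s_k = R(k)·t_k = k/(k + 1).
Δs = 1/(k**2 + 3*k + 2), as required.

s_k = k/(k + 1)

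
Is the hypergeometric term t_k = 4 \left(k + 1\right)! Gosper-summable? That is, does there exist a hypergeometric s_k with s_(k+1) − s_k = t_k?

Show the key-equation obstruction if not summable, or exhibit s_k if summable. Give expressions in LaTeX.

No; the degree bound rules out any f.

Step 1: r(k) = k + 2.
Take A(k)=k + 2, B(k)=1, C(k)=1.
f must satisfy (k + 2)·f(k+1) − (1)·f(k) = 1.
Degrees (1,0,0) ⇒ d ≤ -1.
Bound -1 < 0, so the key equation has no polynomial solution.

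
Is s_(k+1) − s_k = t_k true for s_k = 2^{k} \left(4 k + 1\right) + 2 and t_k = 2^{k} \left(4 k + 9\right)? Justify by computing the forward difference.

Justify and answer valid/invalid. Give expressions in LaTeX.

s_(k+1) = 2*2**k*(4*k + 5) + 2
s_(k+1) − s_k = 2**k*(4*k + 9)
(s_(k+1) − s_k) − t_k = 0

Valid: the claim telescopes to t_k.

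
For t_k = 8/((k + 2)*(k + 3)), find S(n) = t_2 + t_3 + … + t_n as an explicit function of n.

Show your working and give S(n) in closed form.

S(n) = 2*(n - 1)/(n + 3)

The ratio is (k + 2)/(k + 4).
A = k + 2, B = k + 4, C = 1.
Key eq: (k + 2)·f(k+1) = (k + 3)·f(k) + (1).
deg f ≤ 1 (via 1,1,0).
Solve for f: f(k) = k/2 (degree 1 ≤ 1).
Get s_k = R·t_k = 4*k/(k + 2) with R(k) = B(k−1)f(k)/C(k) = k*(k + 3)/2.
Verify: 8/(k**2 + 5*k + 6) matches t_k.
Telescope: S(n) = s_(n+1) − s_(2) = 4*(n + 1)/(n + 3) − (2) = 2*(n - 1)/(n + 3).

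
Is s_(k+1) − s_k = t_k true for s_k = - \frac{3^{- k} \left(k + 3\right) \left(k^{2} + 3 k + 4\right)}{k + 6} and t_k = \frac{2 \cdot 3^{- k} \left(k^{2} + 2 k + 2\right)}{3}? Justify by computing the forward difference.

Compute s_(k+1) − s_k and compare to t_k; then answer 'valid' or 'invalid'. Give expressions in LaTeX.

Invalid: residual \frac{3^{- k} \left(- 2 k^{3} - 19 k^{2} - 37 k - 36\right)}{k^{2} + 13 k + 42} ≠ 0.

s_(k+1) = -(k + 4)*(3*k + (k + 1)**2 + 7)/(3*3**k*(k + 7))
s_(k+1) − s_k = (2*k**4 + 24*k**3 + 83*k**2 + 109*k + 60)/(3*3**k*(k**2 + 13*k + 42))
(s_(k+1) − s_k) − t_k = (-2*k**3 - 19*k**2 - 37*k - 36)/(3**k*(k**2 + 13*k + 42))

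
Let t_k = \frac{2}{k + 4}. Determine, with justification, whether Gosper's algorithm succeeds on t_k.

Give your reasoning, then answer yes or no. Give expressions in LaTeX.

t_(k+1)/t_k = (k + 4)/(k + 5).
A = k + 4, B = k + 5, C = 1.
Solve (k + 4)·f(k+1) − (k + 4)·f(k) = 1.
deg f ≤ 0 (via 1,1,0).
Put f(k) = c0: A·f(k+1) − B(k−1)·f(k) − C = -1; need -1 = 0 — inconsistent ⇒ no f, not summable.

No. Not Gosper-summable.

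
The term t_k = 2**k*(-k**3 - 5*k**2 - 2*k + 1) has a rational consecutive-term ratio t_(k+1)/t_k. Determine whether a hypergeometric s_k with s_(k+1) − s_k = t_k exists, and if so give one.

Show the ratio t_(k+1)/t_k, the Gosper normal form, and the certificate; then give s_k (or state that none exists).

Ratio r(k) = 2*(k**3 + 8*k**2 + 15*k + 7)/(k**3 + 5*k**2 + 2*k - 1).
Take A(k)=2, B(k)=1, C(k)=k**3 + 5*k**2 + 2*k - 1.
Key eq: (2)·f(k+1) = (1)·f(k) + (k**3 + 5*k**2 + 2*k - 1).
deg f ≤ 3 (via 0,0,3).
Match coefficients ⇒ f(k) = k**3 - k**2 - 1.
Get s_k = R·t_k = 2**k*(-k**3 + k**2 + 1) with R(k) = B(k−1)f(k)/C(k) = (k**3 - k**2 - 1)/(k**3 + 5*k**2 + 2*k - 1).
Check: Δs_k = 2**k*(-k**3 - 5*k**2 - 2*k + 1). ✓

s_k = 2**k*(-k**3 + k**2 + 1)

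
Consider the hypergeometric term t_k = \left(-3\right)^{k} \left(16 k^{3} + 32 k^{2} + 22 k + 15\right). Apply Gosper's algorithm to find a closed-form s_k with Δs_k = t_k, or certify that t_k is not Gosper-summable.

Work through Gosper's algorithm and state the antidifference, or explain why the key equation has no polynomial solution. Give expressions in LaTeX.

t_(k+1)/t_k = 3*(-16*k**3 - 80*k**2 - 134*k - 85)/(16*k**3 + 32*k**2 + 22*k + 15).
So A=-3 and B=1, with C=k**3 + 2*k**2 + 11*k/8 + 15/16.
Need (-3)·f(k+1) − (1)·f(k) = k**3 + 2*k**2 + 11*k/8 + 15/16.
Degrees (0,0,3) ⇒ d ≤ 3.
Coefficient equations give f(k) = -(k + 1)*(4*k**2 - 5*k + 3)/16.
Get s_k = R·t_k = (-3)**k*(-4*k**3 + k**2 + 2*k - 3) with R(k) = B(k−1)f(k)/C(k) = -(k + 1)*(4*k**2 - 5*k + 3)/((2*k + 3)*(8*k**2 + 4*k + 5)).
Verify: (-3)**k*(16*k**3 + 32*k**2 + 22*k + 15) matches t_k.

s_k = \left(-3\right)^{k} \left(- 4 k^{3} + k^{2} + 2 k - 3\right)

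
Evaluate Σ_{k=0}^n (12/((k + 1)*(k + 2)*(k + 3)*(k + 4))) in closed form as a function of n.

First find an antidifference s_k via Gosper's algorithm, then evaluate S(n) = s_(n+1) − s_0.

Step 1: r(k) = (k + 1)/(k + 5).
Normal form (A,B,C) = (k + 1, k + 5, 1).
Need (k + 1)·f(k+1) − (k + 4)·f(k) = 1.
d = 3 from the (1,1,0) case.
Solving with deg f ≤ 3: f(k) = k*(k**2 + 6*k + 11)/18.
Then R = B(k−1)f/C = k*(k + 4)*(k**2 + 6*k + 11)/18, so s_k = R(k)·t_k = 2*k*(k**2 + 6*k + 11)/(3*(k + 1)*(k + 2)*(k + 3)).
Check: Δs_k = 12/(k**4 + 10*k**3 + 35*k**2 + 50*k + 24). ✓
Telescope: S(n) = s_(n+1) − s_(0) = 2*(n**3 + 9*n**2 + 26*n + 18)/(3*(n**3 + 9*n**2 + 26*n + 24)) − (0) = 2*(n**3 + 9*n**2 + 26*n + 18)/(3*(n**3 + 9*n**2 + 26*n + 24)).

S(n) = 2*(n**3 + 9*n**2 + 26*n + 18)/(3*(n**3 + 9*n**2 + 26*n + 24))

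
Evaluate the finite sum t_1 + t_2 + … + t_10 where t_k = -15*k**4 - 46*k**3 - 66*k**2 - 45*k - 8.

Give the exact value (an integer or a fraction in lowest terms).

t_(k+1)/t_k = (15*k**4 + 106*k**3 + 294*k**2 + 375*k + 180)/(15*k**4 + 46*k**3 + 66*k**2 + 45*k + 8).
Gosper form: A/B · C(k+1)/C(k) with A=1, B=1, C=k**4 + 46*k**3/15 + 22*k**2/5 + 3*k + 8/15.
Key eq: (1)·f(k+1) = (1)·f(k) + (k**4 + 46*k**3/15 + 22*k**2/5 + 3*k + 8/15).
From deg A=0, deg B=0, deg C=4: d=5.
Solving with deg f ≤ 5: f(k) = k*(3*k**4 + 4*k**3 + 4*k**2 + k - 4)/15.
So s_k = (B(k−1)f/C)·t_k = (k*(3*k**4 + 4*k**3 + 4*k**2 + k - 4)/(15*k**4 + 46*k**3 + 66*k**2 + 45*k + 8))·t_k = k*(-3*k**4 - 4*k**3 - 4*k**2 - k + 4).
Check: Δs_k = -15*k**4 - 46*k**3 - 66*k**2 - 45*k - 8. ✓
Σ_(k=1)^(10) t_k = s_(11) − s_(1) = -547118 − (-8) = -547110.

Σ = -547110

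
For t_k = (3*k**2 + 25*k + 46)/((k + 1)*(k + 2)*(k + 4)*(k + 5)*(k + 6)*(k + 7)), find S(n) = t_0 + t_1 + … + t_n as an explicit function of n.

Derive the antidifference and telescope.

S(n) = (n**3 + 14*n**2 + 59*n + 46)/(24*(n**3 + 14*n**2 + 59*n + 70))

Compute t_(k+1)/t_k: get (k + 1)*(k + 4)*(25*k + 3*(k + 1)**2 + 71)/((k + 3)*(k + 8)*(3*k**2 + 25*k + 46)).
Gosper form: A/B · C(k+1)/C(k) with A=k + 1, B=k + 8, C=k**3 + 34*k**2/3 + 121*k/3 + 46.
Set up (k + 1)·f(k+1) − (k + 7)·f(k) − (k**3 + 34*k**2/3 + 121*k/3 + 46) = 0.
Degrees (1,1,3) ⇒ d ≤ 6.
Solving with deg f ≤ 6: f(k) = k*(k + 2)*(k + 3)*(k + 5)*(k**2 + 11*k + 34)/72.
So s_k = (B(k−1)f/C)·t_k = (k*(k + 2)*(k + 5)*(k + 7)*(k**2 + 11*k + 34)/(24*(3*k**2 + 25*k + 46)))·t_k = k*(k**2 + 11*k + 34)/(24*(k**3 + 11*k**2 + 34*k + 24)).
s_(k+1) − s_k = (3*k**2 + 25*k + 46)/(k**6 + 25*k**5 + 247*k**4 + 1219*k**3 + 3112*k**2 + 3796*k + 1680) = t_k.
Σ_(k=0)^n t_k = s_(n+1) − s_(0) = ((n**3 + 14*n**2 + 59*n + 46)/(24*(n**3 + 14*n**2 + 59*n + 70))) − (0), i.e. (n**3 + 14*n**2 + 59*n + 46)/(24*(n**3 + 14*n**2 + 59*n + 70)).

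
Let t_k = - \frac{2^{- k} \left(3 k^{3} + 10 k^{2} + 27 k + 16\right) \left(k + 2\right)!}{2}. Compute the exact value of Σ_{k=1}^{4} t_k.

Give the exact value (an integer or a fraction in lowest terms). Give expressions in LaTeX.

Σ = -13206

Ratio r(k) = (3*k**4 + 28*k**3 + 113*k**2 + 224*k + 168)/(2*(3*k**3 + 10*k**2 + 27*k + 16)).
Gosper form: A/B · C(k+1)/C(k) with A=k/2 + 3/2, B=1, C=k**3 + 10*k**2/3 + 9*k + 16/3.
Need (k/2 + 3/2)·f(k+1) − (1)·f(k) = k**3 + 10*k**2/3 + 9*k + 16/3.
d = 2 from the (1,0,3) case.
Coefficient equations give f(k) = 2*(3*k**2 + k + 4)/3.
Certificate R = B(k−1)f/C = 2*(3*k**2 + k + 4)/(3*k**3 + 10*k**2 + 27*k + 16) gives s_k = -(3*k**2 + k + 4)*factorial(k + 2)/2**k.
Check: Δs_k = -(3*k**3 + 10*k**2 + 27*k + 16)*factorial(k + 2)/(2*2**k). ✓
Σ_(k=1)^(4) t_k = s_(5) − s_(1) = -13230 − (-24) = -13206.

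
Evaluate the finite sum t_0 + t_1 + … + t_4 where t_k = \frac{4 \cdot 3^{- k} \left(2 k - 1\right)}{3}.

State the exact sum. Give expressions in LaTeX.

Σ = -20/243

r(k) = (2*k + 1)/(3*(2*k - 1)) after simplifying.
Normal form (A,B,C) = (1/3, 1, k - 1/2).
f must satisfy (1/3)·f(k+1) − (1)·f(k) = k - 1/2.
From deg A=0, deg B=0, deg C=1: d=1.
Solving with deg f ≤ 1: f(k) = -3*k/2.
R(k) = B(k−1)·f(k)/C(k) = -3*k/(2*k - 1); s_k = R·t_k = -4*k/3**k.
Verify: 4*(2*k - 1)/(3*3**k) matches t_k.
Sum = s_(5) − s_(0); s_(5) = -20/243, s_(0) = 0 ⇒ -20/243.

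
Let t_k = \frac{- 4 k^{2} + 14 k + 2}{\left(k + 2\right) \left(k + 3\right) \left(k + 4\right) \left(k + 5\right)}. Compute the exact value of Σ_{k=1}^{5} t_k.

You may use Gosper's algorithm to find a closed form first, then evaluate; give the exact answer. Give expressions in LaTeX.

t_(k+1)/t_k = (k + 2)*(7*k - 2*(k + 1)**2 + 8)/((k + 6)*(-2*k**2 + 7*k + 1)).
Take A(k)=k + 2, B(k)=k + 6, C(k)=k**2 - 7*k/2 - 1/2.
Key eq: (k + 2)·f(k+1) = (k + 5)·f(k) + (k**2 - 7*k/2 - 1/2).
Bound: deg f ≤ 3.
Solve for f: f(k) = k*(k**2 - 15*k + 8)/24 (degree 3 ≤ 3).
R(k) = B(k−1)·f(k)/C(k) = k*(k + 5)*(k**2 - 15*k + 8)/(12*(2*k**2 - 7*k - 1)); s_k = R·t_k = -k*(k**2 - 15*k + 8)/(6*(k + 2)*(k + 3)*(k + 4)).
s_(k+1) − s_k = 2*(-2*k**2 + 7*k + 1)/(k**4 + 14*k**3 + 71*k**2 + 154*k + 120) = t_k.
Σ_(k=1)^(5) t_k = s_(6) − s_(1) = 23/360 − (1/60) = 17/360.

Σ = 17/360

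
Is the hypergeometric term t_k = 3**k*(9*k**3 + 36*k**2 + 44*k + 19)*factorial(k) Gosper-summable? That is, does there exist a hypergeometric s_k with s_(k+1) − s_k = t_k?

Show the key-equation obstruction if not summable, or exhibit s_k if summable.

Step 1: r(k) = 3*(9*k**4 + 72*k**3 + 206*k**2 + 251*k + 108)/(9*k**3 + 36*k**2 + 44*k + 19).
So A=3*k + 3 and B=1, with C=k**3 + 4*k**2 + 44*k/9 + 19/9.
Solve (3*k + 3)·f(k+1) − (1)·f(k) = k**3 + 4*k**2 + 44*k/9 + 19/9.
From deg A=1, deg B=0, deg C=3: d=2.
Solving with deg f ≤ 2: f(k) = (3*k**2 + 4*k - 1)/9.
R(k) = B(k−1)·f(k)/C(k) = (3*k**2 + 4*k - 1)/(9*k**3 + 36*k**2 + 44*k + 19); s_k = R·t_k = 3**k*(3*k**2 + 4*k - 1)*factorial(k).
Check: Δs_k = 3**k*(9*k**3 + 36*k**2 + 44*k + 19)*factorial(k). ✓

Yes. s_k = 3**k*(3*k**2 + 4*k - 1)*factorial(k).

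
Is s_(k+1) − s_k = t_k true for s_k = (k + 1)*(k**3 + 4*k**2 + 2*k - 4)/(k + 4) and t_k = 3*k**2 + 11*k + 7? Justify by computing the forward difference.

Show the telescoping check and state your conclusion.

s_(k+1) = (k**4 + 9*k**3 + 27*k**2 + 29*k + 6)/(k + 5)
s_(k+1) − s_k = (3*k**4 + 32*k**3 + 109*k**2 + 136*k + 44)/(k**2 + 9*k + 20)
(s_(k+1) − s_k) − t_k = 3*(-2*k**3 - 19*k**2 - 49*k - 32)/(k**2 + 9*k + 20)

Invalid: residual 3*(-2*k**3 - 19*k**2 - 49*k - 32)/(k**2 + 9*k + 20) ≠ 0.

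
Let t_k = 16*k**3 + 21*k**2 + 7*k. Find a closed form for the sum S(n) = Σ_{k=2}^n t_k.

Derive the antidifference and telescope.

S(n) = 4*n**4 + 15*n**3 + 18*n**2 + 7*n - 44

Step 1: r(k) = (16*k**3 + 69*k**2 + 97*k + 44)/(k*(16*k**2 + 21*k + 7)).
So A=1 and B=1, with C=k**3 + 21*k**2/16 + 7*k/16.
Key eq: (1)·f(k+1) = (1)·f(k) + (k**3 + 21*k**2/16 + 7*k/16).
d = 4 from the (0,0,3) case.
Solve for f: f(k) = k**2*(k - 1)*(4*k + 3)/16 (degree 4 ≤ 4).
Certificate R = B(k−1)f/C = k*(k - 1)*(4*k + 3)/(16*k**2 + 21*k + 7) gives s_k = k**2*(4*k**2 - k - 3).
Verify: k*(16*k**2 + 21*k + 7) matches t_k.
Σ_(k=2)^n t_k = s_(n+1) − s_(2) = (n*(4*n**3 + 15*n**2 + 18*n + 7)) − (44), i.e. 4*n**4 + 15*n**3 + 18*n**2 + 7*n - 44.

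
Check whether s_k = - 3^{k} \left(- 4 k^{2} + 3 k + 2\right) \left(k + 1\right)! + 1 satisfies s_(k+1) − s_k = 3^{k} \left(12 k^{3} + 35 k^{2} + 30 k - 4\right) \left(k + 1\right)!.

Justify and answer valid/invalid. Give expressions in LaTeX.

s_(k+1) = -3**(k + 1)*(3*k - 4*(k + 1)**2 + 5)*factorial(k + 2) + 1
s_(k+1) − s_k = 3**k*(12*k**3 + 35*k**2 + 30*k - 4)*factorial(k + 1)
(s_(k+1) − s_k) − t_k = 0

valid (s_(k+1) − s_k reduces to t_k)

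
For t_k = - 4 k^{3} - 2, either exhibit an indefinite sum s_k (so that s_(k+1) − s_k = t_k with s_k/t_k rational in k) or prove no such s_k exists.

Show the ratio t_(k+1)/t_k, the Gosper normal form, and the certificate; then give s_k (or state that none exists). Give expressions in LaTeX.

s_k = k \left(- k^{3} + 2 k^{2} - k - 2\right)

Step 1: r(k) = (2*(k + 1)**3 + 1)/(2*k**3 + 1).
Normal form (A,B,C) = (1, 1, k**3 + 1/2).
Set up (1)·f(k+1) − (1)·f(k) − (k**3 + 1/2) = 0.
Degrees (0,0,3) ⇒ d ≤ 4.
A polynomial solution: f(k) = k*(k**3 - 2*k**2 + k + 2)/4.
Get s_k = R·t_k = k*(-k**3 + 2*k**2 - k - 2) with R(k) = B(k−1)f(k)/C(k) = k*(k**3 - 2*k**2 + k + 2)/(2*(2*k**3 + 1)).
Check: Δs_k = -4*k**3 - 2. ✓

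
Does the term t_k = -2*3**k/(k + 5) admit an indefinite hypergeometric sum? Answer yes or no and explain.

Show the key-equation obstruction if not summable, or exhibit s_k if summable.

Compute t_(k+1)/t_k: get 3*(k + 5)/(k + 6).
Factor: A=3*k + 15; B=k + 6; C=1.
f must satisfy (3*k + 15)·f(k+1) − (k + 5)·f(k) = 1.
From deg A=1, deg B=1, deg C=0: d=-1.
deg f ≤ -1 is impossible — no certificate.

No — negative degree bound, so no certificate f.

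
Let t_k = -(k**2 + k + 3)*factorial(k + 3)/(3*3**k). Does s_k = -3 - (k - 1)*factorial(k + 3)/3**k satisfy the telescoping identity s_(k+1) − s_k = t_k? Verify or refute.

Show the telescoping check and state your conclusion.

s_(k+1) = -3**(-k - 1)*k*factorial(k + 4) - 3
s_(k+1) − s_k = -(k**2 + k + 3)*factorial(k + 3)/(3*3**k)
(s_(k+1) − s_k) − t_k = 0

valid; difference matches t_k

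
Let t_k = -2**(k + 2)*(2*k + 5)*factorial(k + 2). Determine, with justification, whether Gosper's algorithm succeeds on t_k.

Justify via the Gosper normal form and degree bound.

Ratio r(k) = 2*(k + 3)*(2*k + 7)/(2*k + 5).
Take A(k)=2*k + 6, B(k)=1, C(k)=k + 5/2.
Need (2*k + 6)·f(k+1) − (1)·f(k) = k + 5/2.
Bound: deg f ≤ 0.
Coefficient equations give f(k) = 1/2.
Get s_k = R·t_k = -2**(k + 2)*factorial(k + 2) with R(k) = B(k−1)f(k)/C(k) = 1/(2*k + 5).
Δs = -2**(k + 2)*(2*k + 5)*factorial(k + 2), as required.

Yes. s_k = -2**(k + 2)*factorial(k + 2).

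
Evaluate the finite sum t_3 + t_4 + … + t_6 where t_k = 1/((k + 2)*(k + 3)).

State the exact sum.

Σ = 4/45

t_(k+1)/t_k = (k + 2)/(k + 4).
Normal form (A,B,C) = (k + 2, k + 4, 1).
f must satisfy (k + 2)·f(k+1) − (k + 3)·f(k) = 1.
From deg A=1, deg B=1, deg C=0: d=1.
A polynomial solution: f(k) = k/2.
R(k) = B(k−1)·f(k)/C(k) = k*(k + 3)/2; s_k = R·t_k = k/(2*(k + 2)).
Δs = 1/(k**2 + 5*k + 6), as required.
Sum = s_(7) − s_(3); s_(7) = 7/18, s_(3) = 3/10 ⇒ 4/45.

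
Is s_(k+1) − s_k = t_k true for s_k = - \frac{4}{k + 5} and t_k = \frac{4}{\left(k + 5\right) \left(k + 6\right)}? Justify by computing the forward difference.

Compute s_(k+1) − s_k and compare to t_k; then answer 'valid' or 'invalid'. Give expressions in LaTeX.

Valid — Δs_k = t_k.

s_(k+1) = -4/(k + 6)
s_(k+1) − s_k = 4/((k + 5)*(k + 6))
(s_(k+1) − s_k) − t_k = 0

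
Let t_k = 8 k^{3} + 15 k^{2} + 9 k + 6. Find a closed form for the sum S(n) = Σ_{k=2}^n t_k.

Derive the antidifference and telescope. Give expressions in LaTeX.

S(n) = 2 n^{4} + 9 n^{3} + 14 n^{2} + 13 n - 38

Compute t_(k+1)/t_k: get (8*k**3 + 39*k**2 + 63*k + 38)/(8*k**3 + 15*k**2 + 9*k + 6).
Factor: A=1; B=1; C=k**3 + 15*k**2/8 + 9*k/8 + 3/4.
Key eq: (1)·f(k+1) = (1)·f(k) + (k**3 + 15*k**2/8 + 9*k/8 + 3/4).
Bound: deg f ≤ 4.
Coefficient equations give f(k) = k*(2*k**3 + k**2 - k + 4)/8.
R(k) = B(k−1)·f(k)/C(k) = k*(2*k**3 + k**2 - k + 4)/(8*k**3 + 15*k**2 + 9*k + 6); s_k = R·t_k = k*(2*k**3 + k**2 - k + 4).
s_(k+1) − s_k = 8*k**3 + 15*k**2 + 9*k + 6 = t_k.
Σ_(k=2)^n t_k = s_(n+1) − s_(2) = (2*n**4 + 9*n**3 + 14*n**2 + 13*n + 6) − (44), i.e. 2*n**4 + 9*n**3 + 14*n**2 + 13*n - 38.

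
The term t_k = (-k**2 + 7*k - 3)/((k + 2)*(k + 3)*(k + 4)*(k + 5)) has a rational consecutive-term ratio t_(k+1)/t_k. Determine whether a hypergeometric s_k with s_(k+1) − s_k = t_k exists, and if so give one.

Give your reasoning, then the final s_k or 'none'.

s_k = k*(-k**2 + 15*k - 50)/(24*(k + 2)*(k + 3)*(k + 4))

Ratio r(k) = (k**3 - 3*k**2 - 13*k - 6)/(k**3 - k**2 - 39*k + 18).
A = k + 2, B = k + 6, C = k**2 - 7*k + 3.
Key eq: (k + 2)·f(k+1) = (k + 5)·f(k) + (k**2 - 7*k + 3).
From deg A=1, deg B=1, deg C=2: d=3.
Coefficient equations give f(k) = k*(k - 10)*(k - 5)/24.
R(k) = B(k−1)·f(k)/C(k) = k*(k - 10)*(k - 5)*(k + 5)/(24*(k**2 - 7*k + 3)); s_k = R·t_k = k*(-k**2 + 15*k - 50)/(24*(k + 2)*(k + 3)*(k + 4)).
Verify: (-k**2 + 7*k - 3)/(k**4 + 14*k**3 + 71*k**2 + 154*k + 120) matches t_k.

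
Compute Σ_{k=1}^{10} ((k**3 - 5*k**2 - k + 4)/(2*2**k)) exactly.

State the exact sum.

Σ = -779/512

Ratio r(k) = (k**3/2 - k**2 - 4*k - 1/2)/(k**3 - 5*k**2 - k + 4).
Normal form (A,B,C) = (1/2, 1, k**3 - 5*k**2 - k + 4).
Need (1/2)·f(k+1) − (1)·f(k) = k**3 - 5*k**2 - k + 4.
deg f ≤ 3 (via 0,0,3).
A polynomial solution: f(k) = -2*(k + 1)*(k**2 - 3*k + 1).
Certificate R = B(k−1)f/C = -2*(k + 1)*(k**2 - 3*k + 1)/(k**3 - 5*k**2 - k + 4) gives s_k = (-k**3 + 2*k**2 + 2*k - 1)/2**k.
Δs = (k**3 - 5*k**2 - k + 4)/(2*2**k), as required.
Σ_(k=1)^(10) t_k = s_(11) − s_(1) = -267/512 − (1) = -779/512.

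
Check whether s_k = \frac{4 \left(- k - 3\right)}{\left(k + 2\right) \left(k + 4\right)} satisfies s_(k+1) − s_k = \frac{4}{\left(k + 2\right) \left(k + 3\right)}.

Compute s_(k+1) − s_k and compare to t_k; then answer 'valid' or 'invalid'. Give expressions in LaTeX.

Invalid: residual \frac{4 \left(- 2 k - 7\right)}{k^{4} + 14 k^{3} + 71 k^{2} + 154 k + 120} ≠ 0.

s_(k+1) = 4*(-k - 4)/((k + 3)*(k + 5))
s_(k+1) − s_k = 4*(k**2 + 7*k + 13)/(k**4 + 14*k**3 + 71*k**2 + 154*k + 120)
(s_(k+1) − s_k) − t_k = 4*(-2*k - 7)/(k**4 + 14*k**3 + 71*k**2 + 154*k + 120)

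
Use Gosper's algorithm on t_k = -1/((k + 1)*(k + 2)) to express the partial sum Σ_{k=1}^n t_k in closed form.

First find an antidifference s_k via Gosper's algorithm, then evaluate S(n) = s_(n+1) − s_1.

Step 1: r(k) = (k + 1)/(k + 3).
So A=k + 1 and B=k + 3, with C=1.
Solve (k + 1)·f(k+1) − (k + 2)·f(k) = 1.
Degrees (1,1,0) ⇒ d ≤ 1.
Match coefficients ⇒ f(k) = k.
So s_k = (B(k−1)f/C)·t_k = (k*(k + 2))·t_k = -k/(k + 1).
s_(k+1) − s_k = -1/(k**2 + 3*k + 2) = t_k.
s_(n+1) = (-n - 1)/(n + 2) and s_(1) = -1/2, so S(n) = -n/(2*n + 4).

S(n) = -n/(2*n + 4)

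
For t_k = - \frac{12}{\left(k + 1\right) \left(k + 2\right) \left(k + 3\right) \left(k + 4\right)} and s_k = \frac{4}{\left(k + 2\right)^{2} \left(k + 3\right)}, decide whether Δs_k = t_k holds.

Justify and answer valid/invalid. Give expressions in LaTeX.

s_(k+1) = 4/((k + 3)**2*(k + 4))
s_(k+1) − s_k = 4*((k + 2)**2 - (k + 3)*(k + 4))/((k + 2)**2*(k + 3)**2*(k + 4))
(s_(k+1) − s_k) − t_k = 8*(2*k + 5)/(k**6 + 15*k**5 + 91*k**4 + 285*k**3 + 484*k**2 + 420*k + 144)

Invalid: residual \frac{8 \left(2 k + 5\right)}{k^{6} + 15 k^{5} + 91 k^{4} + 285 k^{3} + 484 k^{2} + 420 k + 144} ≠ 0.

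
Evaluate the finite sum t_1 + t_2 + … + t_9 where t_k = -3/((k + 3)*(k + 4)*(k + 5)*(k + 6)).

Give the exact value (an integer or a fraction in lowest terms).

Ratio r(k) = (k + 3)/(k + 7).
Factor: A=k + 3; B=k + 7; C=1.
f must satisfy (k + 3)·f(k+1) − (k + 6)·f(k) = 1.
Degrees (1,1,0) ⇒ d ≤ 3.
Solving with deg f ≤ 3: f(k) = k*(k**2 + 12*k + 47)/180.
Get s_k = R·t_k = k*(-k**2 - 12*k - 47)/(60*(k + 3)*(k + 4)*(k + 5)) with R(k) = B(k−1)f(k)/C(k) = k*(k + 6)*(k**2 + 12*k + 47)/180.
Check: Δs_k = -3/(k**4 + 18*k**3 + 119*k**2 + 342*k + 360). ✓
Evaluate s at k=10 and k=1: -89/5460 and -1/120; difference -29/3640.

Σ = -29/3640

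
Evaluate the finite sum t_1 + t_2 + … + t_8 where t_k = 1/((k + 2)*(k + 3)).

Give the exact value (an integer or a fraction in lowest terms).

Σ = 8/33

The ratio is (k + 2)/(k + 4).
Gosper form: A/B · C(k+1)/C(k) with A=k + 2, B=k + 4, C=1.
Need (k + 2)·f(k+1) − (k + 3)·f(k) = 1.
From deg A=1, deg B=1, deg C=0: d=1.
Solve for f: f(k) = k/2 (degree 1 ≤ 1).
Get s_k = R·t_k = k/(2*(k + 2)) with R(k) = B(k−1)f(k)/C(k) = k*(k + 3)/2.
Verify: 1/(k**2 + 5*k + 6) matches t_k.
Sum = s_(9) − s_(1); s_(9) = 9/22, s_(1) = 1/6 ⇒ 8/33.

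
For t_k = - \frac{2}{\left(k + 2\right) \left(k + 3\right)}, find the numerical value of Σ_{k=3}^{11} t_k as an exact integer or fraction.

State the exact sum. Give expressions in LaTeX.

Compute t_(k+1)/t_k: get (k + 2)/(k + 4).
Normal form (A,B,C) = (k + 2, k + 4, 1).
f must satisfy (k + 2)·f(k+1) − (k + 3)·f(k) = 1.
d = 1 from the (1,1,0) case.
Solving with deg f ≤ 1: f(k) = k/2.
R(k) = B(k−1)·f(k)/C(k) = k*(k + 3)/2; s_k = R·t_k = -k/(k + 2).
Check: Δs_k = -2/(k**2 + 5*k + 6). ✓
Evaluate s at k=12 and k=3: -6/7 and -3/5; difference -9/35.

Σ = -9/35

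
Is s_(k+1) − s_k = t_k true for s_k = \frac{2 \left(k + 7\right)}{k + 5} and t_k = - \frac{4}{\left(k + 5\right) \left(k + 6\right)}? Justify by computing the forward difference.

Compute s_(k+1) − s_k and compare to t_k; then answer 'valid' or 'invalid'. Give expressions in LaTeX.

valid; difference matches t_k

s_(k+1) = 2*(k + 8)/(k + 6)
s_(k+1) − s_k = -4/(k**2 + 11*k + 30)
(s_(k+1) − s_k) − t_k = 0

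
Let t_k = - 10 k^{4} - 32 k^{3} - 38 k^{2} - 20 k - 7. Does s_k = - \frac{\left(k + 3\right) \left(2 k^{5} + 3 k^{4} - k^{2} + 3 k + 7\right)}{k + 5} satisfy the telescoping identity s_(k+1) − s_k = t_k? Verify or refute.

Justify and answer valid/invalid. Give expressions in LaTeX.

Invalid: residual \frac{2 \left(8 k^{5} + 79 k^{4} + 198 k^{3} + 211 k^{2} + 104 k + 28\right)}{k^{2} + 11 k + 30} ≠ 0.

s_(k+1) = -(k + 4)*(3*k + 2*(k + 1)**5 + 3*(k + 1)**4 - (k + 1)**2 + 10)/(k + 6)
s_(k+1) − s_k = (-10*k**6 - 126*k**5 - 532*k**4 - 1002*k**3 - 945*k**2 - 469*k - 154)/(k**2 + 11*k + 30)
(s_(k+1) − s_k) − t_k = 2*(8*k**5 + 79*k**4 + 198*k**3 + 211*k**2 + 104*k + 28)/(k**2 + 11*k + 30)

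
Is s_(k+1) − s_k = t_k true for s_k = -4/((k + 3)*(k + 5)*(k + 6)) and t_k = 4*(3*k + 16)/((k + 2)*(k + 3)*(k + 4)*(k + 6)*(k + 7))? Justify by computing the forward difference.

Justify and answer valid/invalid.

s_(k+1) = -4/((k + 4)*(k + 6)*(k + 7))
s_(k+1) − s_k = 4*(3*k + 13)/(k**5 + 25*k**4 + 245*k**3 + 1175*k**2 + 2754*k + 2520)
(s_(k+1) − s_k) − t_k = 24*(-2*k - 9)/(k**6 + 27*k**5 + 295*k**4 + 1665*k**3 + 5104*k**2 + 8028*k + 5040)

Invalid: residual 24*(-2*k - 9)/(k**6 + 27*k**5 + 295*k**4 + 1665*k**3 + 5104*k**2 + 8028*k + 5040) ≠ 0.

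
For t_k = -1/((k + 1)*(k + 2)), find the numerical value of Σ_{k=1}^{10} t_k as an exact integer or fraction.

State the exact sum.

Σ = -5/12

Ratio r(k) = (k + 1)/(k + 3).
Normal form (A,B,C) = (k + 1, k + 3, 1).
Need (k + 1)·f(k+1) − (k + 2)·f(k) = 1.
d = 1 from the (1,1,0) case.
Coefficient equations give f(k) = k.
Then R = B(k−1)f/C = k*(k + 2), so s_k = R(k)·t_k = -k/(k + 1).
Δs = -1/(k**2 + 3*k + 2), as required.
Telescoping: Σ = s_(11) − s_(1) = -11/12 − (-1/2) = -5/12.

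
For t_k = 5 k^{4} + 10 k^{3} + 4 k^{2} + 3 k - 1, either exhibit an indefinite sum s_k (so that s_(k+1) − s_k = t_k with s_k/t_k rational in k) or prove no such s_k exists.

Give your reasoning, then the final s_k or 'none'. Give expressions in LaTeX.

r(k) = (5*k**4 + 30*k**3 + 64*k**2 + 61*k + 21)/(5*k**4 + 10*k**3 + 4*k**2 + 3*k - 1) after simplifying.
A = 1, B = 1, C = k**4 + 2*k**3 + 4*k**2/5 + 3*k/5 - 1/5.
Solve (1)·f(k+1) − (1)·f(k) = k**4 + 2*k**3 + 4*k**2/5 + 3*k/5 - 1/5.
Degrees (0,0,4) ⇒ d ≤ 5.
Solve for f: f(k) = k*(k**4 - 2*k**2 + 2*k - 2)/5 (degree 5 ≤ 5).
Certificate R = B(k−1)f/C = k*(k**4 - 2*k**2 + 2*k - 2)/(5*k**4 + 10*k**3 + 4*k**2 + 3*k - 1) gives s_k = k*(k**4 - 2*k**2 + 2*k - 2).
Verify: 5*k**4 + 10*k**3 + 4*k**2 + 3*k - 1 matches t_k.

s_k = k \left(k^{4} - 2 k^{2} + 2 k - 2\right)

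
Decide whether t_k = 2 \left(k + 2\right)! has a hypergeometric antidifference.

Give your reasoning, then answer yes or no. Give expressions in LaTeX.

No — t_k has no hypergeometric antidifference.

Step 1: r(k) = k + 3.
Gosper form: A/B · C(k+1)/C(k) with A=k + 3, B=1, C=1.
Set up (k + 3)·f(k+1) − (1)·f(k) − (1) = 0.
Bound: deg f ≤ -1.
d = -1 < 0 ⇒ no nonzero polynomial f; not summable.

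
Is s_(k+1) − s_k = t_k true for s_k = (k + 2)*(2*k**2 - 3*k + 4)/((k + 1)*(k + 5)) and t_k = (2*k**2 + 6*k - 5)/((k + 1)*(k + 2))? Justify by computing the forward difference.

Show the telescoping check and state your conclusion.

Invalid: residual 9*(-5*k**2 - 9*k + 11)/(k**4 + 14*k**3 + 65*k**2 + 112*k + 60) ≠ 0.

s_(k+1) = (k + 3)*(-3*k + 2*(k + 1)**2 + 1)/((k + 2)*(k + 6))
s_(k+1) − s_k = (2*k**4 + 28*k**3 + 76*k**2 + 44*k - 51)/(k**4 + 14*k**3 + 65*k**2 + 112*k + 60)
(s_(k+1) − s_k) − t_k = 9*(-5*k**2 - 9*k + 11)/(k**4 + 14*k**3 + 65*k**2 + 112*k + 60)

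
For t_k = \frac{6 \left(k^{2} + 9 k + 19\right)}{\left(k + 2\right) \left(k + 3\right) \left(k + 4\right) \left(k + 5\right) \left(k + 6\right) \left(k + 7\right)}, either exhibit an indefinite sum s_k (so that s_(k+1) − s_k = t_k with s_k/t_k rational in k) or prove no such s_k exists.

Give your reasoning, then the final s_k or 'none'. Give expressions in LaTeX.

s_k = \frac{k \left(k^{2} + 12 k + 44\right)}{24 \left(k^{3} + 12 k^{2} + 44 k + 48\right)}

t_(k+1)/t_k = (k + 2)*(9*k + (k + 1)**2 + 28)/((k + 8)*(k**2 + 9*k + 19)).
Gosper form: A/B · C(k+1)/C(k) with A=k + 2, B=k + 8, C=k**2 + 9*k + 19.
f must satisfy (k + 2)·f(k+1) − (k + 7)·f(k) = k**2 + 9*k + 19.
From deg A=1, deg B=1, deg C=2: d=5.
Solving with deg f ≤ 5: f(k) = k*(k + 3)*(k + 5)*(k**2 + 12*k + 44)/144.
Certificate R = B(k−1)f/C = k*(k + 3)*(k + 5)*(k + 7)*(k**2 + 12*k + 44)/(144*(k**2 + 9*k + 19)) gives s_k = k*(k**2 + 12*k + 44)/(24*(k**3 + 12*k**2 + 44*k + 48)).
Check: Δs_k = 6*(k**2 + 9*k + 19)/(k**6 + 27*k**5 + 295*k**4 + 1665*k**3 + 5104*k**2 + 8028*k + 5040). ✓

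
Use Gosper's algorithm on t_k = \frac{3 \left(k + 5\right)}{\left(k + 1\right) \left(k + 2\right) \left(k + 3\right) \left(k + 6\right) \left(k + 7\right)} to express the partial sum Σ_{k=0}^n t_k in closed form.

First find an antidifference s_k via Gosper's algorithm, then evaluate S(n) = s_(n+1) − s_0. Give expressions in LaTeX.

Step 1: r(k) = (k + 1)*(k + 6)**2/((k + 4)*(k + 5)*(k + 8)).
Factor: A=k + 1; B=k + 8; C=k**3 + 14*k**2 + 65*k + 100.
Set up (k + 1)·f(k+1) − (k + 7)·f(k) − (k**3 + 14*k**2 + 65*k + 100) = 0.
Degrees (1,1,3) ⇒ d ≤ 6.
Match coefficients ⇒ f(k) = k*(k + 3)*(k + 4)**2*(k + 5)**2/36.
Then R = B(k−1)f/C = k*(k + 3)*(k + 4)*(k + 7)/36, so s_k = R(k)·t_k = k*(k**2 + 9*k + 20)/(12*(k**3 + 9*k**2 + 20*k + 12)).
Check: Δs_k = 3*(k + 5)/(k**5 + 19*k**4 + 131*k**3 + 401*k**2 + 540*k + 252). ✓
Σ_(k=0)^n t_k = s_(n+1) − s_(0) = ((n**3 + 12*n**2 + 41*n + 30)/(12*(n**3 + 12*n**2 + 41*n + 42))) − (0), i.e. (n**3 + 12*n**2 + 41*n + 30)/(12*(n**3 + 12*n**2 + 41*n + 42)).

S(n) = \frac{n^{3} + 12 n^{2} + 41 n + 30}{12 \left(n^{3} + 12 n^{2} + 41 n + 42\right)}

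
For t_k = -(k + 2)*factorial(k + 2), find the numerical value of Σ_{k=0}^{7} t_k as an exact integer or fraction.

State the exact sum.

Compute t_(k+1)/t_k: get (k + 3)**2/(k + 2).
Normal form (A,B,C) = (k + 3, 1, k + 2).
f must satisfy (k + 3)·f(k+1) − (1)·f(k) = k + 2.
Bound: deg f ≤ 0.
Coefficient equations give f(k) = 1.
So s_k = (B(k−1)f/C)·t_k = (1/(k + 2))·t_k = -factorial(k + 2).
Verify: -(k + 2)*factorial(k + 2) matches t_k.
Telescoping: Σ = s_(8) − s_(0) = -3628800 − (-2) = -3628798.

Σ = -3628798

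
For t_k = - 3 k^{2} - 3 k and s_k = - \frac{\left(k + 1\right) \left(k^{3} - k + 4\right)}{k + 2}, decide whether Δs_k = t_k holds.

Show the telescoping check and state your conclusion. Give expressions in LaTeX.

s_(k+1) = -(k + 2)*(-k + (k + 1)**3 + 3)/(k + 3)
s_(k+1) − s_k = (-3*k**4 - 16*k**3 - 24*k**2 - 11*k - 4)/(k**2 + 5*k + 6)
(s_(k+1) − s_k) − t_k = (2*k**3 + 9*k**2 + 7*k - 4)/(k**2 + 5*k + 6)

Invalid: residual \frac{2 k^{3} + 9 k^{2} + 7 k - 4}{k^{2} + 5 k + 6} ≠ 0.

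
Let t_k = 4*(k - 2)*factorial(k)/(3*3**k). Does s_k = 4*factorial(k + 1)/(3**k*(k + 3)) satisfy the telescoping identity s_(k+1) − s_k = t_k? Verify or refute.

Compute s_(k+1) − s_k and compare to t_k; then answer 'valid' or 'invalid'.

s_(k+1) = 4*factorial(k + 2)/(3*3**k*(k + 4))
s_(k+1) − s_k = 4*(k**2 + 2*k - 6)*factorial(k + 1)/(3*3**k*(k + 3)*(k + 4))
(s_(k+1) − s_k) − t_k = -8*(k**2 + k - 9)*factorial(k)/(3*3**k*(k + 3)*(k + 4))

Invalid: residual -8*(k**2 + k - 9)*factorial(k)/(3*3**k*(k + 3)*(k + 4)) ≠ 0.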